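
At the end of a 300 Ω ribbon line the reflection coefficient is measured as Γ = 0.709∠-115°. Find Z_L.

Z_L ≈ 71 − j183 Ω

Z_L = Z_0·(1 + Γ)/(1 − Γ) = 300·(0.7 − j0.643)/(1.3 + j0.643)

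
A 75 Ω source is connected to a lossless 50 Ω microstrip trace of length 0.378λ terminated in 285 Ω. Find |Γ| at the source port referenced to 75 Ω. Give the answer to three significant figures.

βl = 2π × 0.378 = 136°
tan(βl) = -0.963
Z_in = Z_0·(Z_L + jZ_0·tanβl)/(Z_0 + jZ_L·tanβl) = 17.6 + j48.7 Ω
Γ_s = (Z_in − Z_s)/(Z_in + Z_s) = (-57.4 + j48.7)/(92.6 + j48.7), |Γ_s| = 0.719

|Γ| ≈ 0.719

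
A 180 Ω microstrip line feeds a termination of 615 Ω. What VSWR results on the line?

For a purely resistive load, VSWR = R_L/Z_0 or Z_0/R_L (whichever > 1) = 615/180

VSWR ≈ 3.42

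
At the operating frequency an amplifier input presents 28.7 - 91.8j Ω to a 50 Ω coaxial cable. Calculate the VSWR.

Γ = (Z_L − Z_0)/(Z_L + Z_0) = (-21.3 − j91.8)/(78.7 − j91.8)
|Γ| = 94.2/121 = 0.779
VSWR = (1 + |Γ|)/(1 − |Γ|) = 1.78/0.221

VSWR ≈ 8.06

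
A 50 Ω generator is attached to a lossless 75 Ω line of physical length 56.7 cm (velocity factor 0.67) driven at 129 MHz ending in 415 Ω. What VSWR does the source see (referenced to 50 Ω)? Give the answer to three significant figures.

λ = v/f = 0.67·c / 129 MHz = 1.56 m
βl = 2π·l/λ = 2π × 0.364 = 131°
tan(βl) = -1.15
Z_in = Z_0·(Z_L + jZ_0·tanβl)/(Z_0 + jZ_L·tanβl) = 23.2 + j61.6 Ω
Γ_s = (Z_in − Z_s)/(Z_in + Z_s) = (-26.8 + j61.6)/(73.2 + j61.6), |Γ_s| = 0.702
VSWR = (1 + |Γ_s|)/(1 − |Γ_s|)

VSWR ≈ 5.7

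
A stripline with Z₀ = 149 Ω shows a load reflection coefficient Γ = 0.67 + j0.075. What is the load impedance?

Z_L = Z_0·(1 + Γ)/(1 − Γ) = 149·(1.67 + j0.075)/(0.33 − j0.075)

Z_L ≈ 710 + j195 Ω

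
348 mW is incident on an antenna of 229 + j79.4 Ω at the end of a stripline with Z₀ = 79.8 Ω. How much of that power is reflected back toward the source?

|Γ| = |(149.2 + j79.4)/(308.8 + j79.4)| = 0.53
|Γ|² = 0.281
P_refl = |Γ|²·P_inc = 97.8 mW, P_del = (1 − |Γ|²)·P_inc = 250 mW

P_reflected ≈ 97.8 mW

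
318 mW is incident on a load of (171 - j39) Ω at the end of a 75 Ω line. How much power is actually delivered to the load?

P_delivered ≈ 263 mW

|Γ| = |(96 − j39)/(246 − j39)| = 0.416
|Γ|² = 0.173
P_refl = |Γ|²·P_inc = 55 mW, P_del = (1 − |Γ|²)·P_inc = 263 mW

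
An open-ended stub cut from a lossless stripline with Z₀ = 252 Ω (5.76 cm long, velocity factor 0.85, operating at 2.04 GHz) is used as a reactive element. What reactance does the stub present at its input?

X_in ≈ 1000 Ω (inductive)

λ = v/f = 0.85·c / 2.04 GHz = 0.125 m
βl = 2π·l/λ = 2π × 0.461 = 166°
tan(βl) = -0.251
For an open-ended stub, Z_in = −jZ_0·cot(βl) = −jZ_0/tan(βl)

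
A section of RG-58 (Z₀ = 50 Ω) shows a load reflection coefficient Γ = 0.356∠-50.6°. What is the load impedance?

Z_L ≈ 64.7 − j40.8 Ω

Z_L = Z_0·(1 + Γ)/(1 − Γ) = 50·(1.23 − j0.275)/(0.774 + j0.275)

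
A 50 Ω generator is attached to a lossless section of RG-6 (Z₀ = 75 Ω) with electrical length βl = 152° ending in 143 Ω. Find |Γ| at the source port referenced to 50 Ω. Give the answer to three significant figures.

|Γ| ≈ 0.439

tan(βl) = -0.532
Z_in = Z_0·(Z_L + jZ_0·tanβl)/(Z_0 + jZ_L·tanβl) = 90.5 + j51.8 Ω
Γ_s = (Z_in − Z_s)/(Z_in + Z_s) = (40.5 + j51.8)/(140 + j51.8), |Γ_s| = 0.439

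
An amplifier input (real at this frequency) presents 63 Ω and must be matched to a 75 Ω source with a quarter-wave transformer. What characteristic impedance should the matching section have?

Z_qwt ≈ 68.7 Ω

Z_qwt = √(Z_0·R_L) = √(75 × 63) = √4725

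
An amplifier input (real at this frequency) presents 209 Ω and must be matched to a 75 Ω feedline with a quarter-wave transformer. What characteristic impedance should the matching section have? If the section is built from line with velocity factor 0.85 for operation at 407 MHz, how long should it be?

Z_qwt ≈ 125 Ω; length ≈ 15.7 cm

Z_qwt = √(Z_0·R_L) = √(75 × 209) = √15680
λ = 0.85·c/f = 0.627 m, so l = λ/4 = 0.157 m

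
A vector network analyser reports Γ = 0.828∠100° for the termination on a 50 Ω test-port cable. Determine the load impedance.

Z_L ≈ 7.97 + j41.3 Ω

Z_L = Z_0·(1 + Γ)/(1 − Γ) = 50·(0.856 + j0.815)/(1.14 − j0.815)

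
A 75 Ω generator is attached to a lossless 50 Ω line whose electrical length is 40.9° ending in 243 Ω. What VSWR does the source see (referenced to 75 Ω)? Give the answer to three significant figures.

tan(βl) = 0.866
Z_in = Z_0·(Z_L + jZ_0·tanβl)/(Z_0 + jZ_L·tanβl) = 22.7 − j52.3 Ω
Γ_s = (Z_in − Z_s)/(Z_in + Z_s) = (-52.3 − j52.3)/(97.7 − j52.3), |Γ_s| = 0.667
VSWR = (1 + |Γ_s|)/(1 − |Γ_s|)

VSWR ≈ 5.01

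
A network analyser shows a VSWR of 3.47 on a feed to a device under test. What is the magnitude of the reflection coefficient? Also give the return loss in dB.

|Γ| = (S − 1)/(S + 1) = (3.47 − 1)/(3.47 + 1) = 2.47/4.47
RL = −20·log₁₀|Γ| = −20·log₁₀(0.553)

|Γ| ≈ 0.553; return loss ≈ 5.15 dB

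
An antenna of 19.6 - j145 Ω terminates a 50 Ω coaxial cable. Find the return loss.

RL ≈ 0.714 dB

Γ = (-30.4 − j145)/(69.6 − j145), |Γ| = 0.921
RL = −20·log₁₀|Γ| = −20·log₁₀(0.921)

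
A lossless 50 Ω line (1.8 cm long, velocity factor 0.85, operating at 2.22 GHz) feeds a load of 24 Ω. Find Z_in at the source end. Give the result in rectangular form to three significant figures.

λ = v/f = 0.85·c / 2.22 GHz = 0.115 m
βl = 2π·l/λ = 2π × 0.157 = 56.4°
tan(βl) = tan(56.4°) = 1.51
Z_in = Z_0·(Z_L + jZ_0·tanβl)/(Z_0 + jZ_L·tanβl)
     = 50·(24 + j75.3)/(50 + j36.1)

Z_in ≈ 51.5 + j38.1 Ω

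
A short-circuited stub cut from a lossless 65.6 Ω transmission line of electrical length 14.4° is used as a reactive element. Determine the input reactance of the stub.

X_in ≈ 16.8 Ω (inductive)

tan(βl) = 0.257
For a short-circuited stub, Z_in = jZ_0·tan(βl)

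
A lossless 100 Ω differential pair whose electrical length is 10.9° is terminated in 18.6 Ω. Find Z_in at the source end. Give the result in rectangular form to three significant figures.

tan(βl) = tan(10.9°) = 0.193
Z_in = Z_0·(Z_L + jZ_0·tanβl)/(Z_0 + jZ_L·tanβl)
     = 100·(18.6 + j19.3)/(100 + j3.58)

Z_in ≈ 19.3 + j18.6 Ω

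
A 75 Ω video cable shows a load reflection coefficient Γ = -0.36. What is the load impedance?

Z_L = Z_0·(1 + Γ)/(1 − Γ) = 75·(0.64)/(1.36)

Z_L ≈ 35.3 Ω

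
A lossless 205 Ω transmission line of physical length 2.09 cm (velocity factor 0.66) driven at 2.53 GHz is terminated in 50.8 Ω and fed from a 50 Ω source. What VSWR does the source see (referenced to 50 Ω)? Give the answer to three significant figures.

λ = v/f = 0.66·c / 2.53 GHz = 0.0783 m
βl = 2π·l/λ = 2π × 0.267 = 96.1°
tan(βl) = -9.3
Z_in = Z_0·(Z_L + jZ_0·tanβl)/(Z_0 + jZ_L·tanβl) = 704 − j284 Ω
Γ_s = (Z_in − Z_s)/(Z_in + Z_s) = (654 − j284)/(754 − j284), |Γ_s| = 0.885
VSWR = (1 + |Γ_s|)/(1 − |Γ_s|)

VSWR ≈ 16.4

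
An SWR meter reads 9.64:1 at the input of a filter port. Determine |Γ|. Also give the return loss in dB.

|Γ| = (S − 1)/(S + 1) = (9.64 − 1)/(9.64 + 1) = 8.64/10.6
RL = −20·log₁₀|Γ| = −20·log₁₀(0.812)

|Γ| ≈ 0.812; return loss ≈ 1.81 dB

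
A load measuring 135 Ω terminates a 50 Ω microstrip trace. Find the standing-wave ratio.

VSWR ≈ 2.7

Γ = (135 − 50)/(135 + 50) = 0.459
VSWR = (1 + 0.459)/(1 − 0.459)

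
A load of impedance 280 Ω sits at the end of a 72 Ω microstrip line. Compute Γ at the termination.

Γ = 0.591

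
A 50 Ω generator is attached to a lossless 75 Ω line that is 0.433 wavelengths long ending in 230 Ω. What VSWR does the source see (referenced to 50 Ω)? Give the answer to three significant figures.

βl = 2π × 0.433 = 156°
tan(βl) = -0.448
Z_in = Z_0·(Z_L + jZ_0·tanβl)/(Z_0 + jZ_L·tanβl) = 95.7 + j97.8 Ω
Γ_s = (Z_in − Z_s)/(Z_in + Z_s) = (45.7 + j97.8)/(146 + j97.8), |Γ_s| = 0.615
VSWR = (1 + |Γ_s|)/(1 − |Γ_s|)

VSWR ≈ 4.2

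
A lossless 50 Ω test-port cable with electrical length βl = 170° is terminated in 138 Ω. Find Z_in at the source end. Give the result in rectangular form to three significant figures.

Z_in ≈ 115 + j47.2 Ω

tan(βl) = tan(170°) = -0.176
Z_in = Z_0·(Z_L + jZ_0·tanβl)/(Z_0 + jZ_L·tanβl)
     = 50·(138 − j8.82)/(50 − j24.3)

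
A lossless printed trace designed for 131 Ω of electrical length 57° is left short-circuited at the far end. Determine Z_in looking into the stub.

tan(βl) = 1.54
For a short-circuited stub, Z_in = jZ_0·tan(βl)

Z_in ≈ +j202 Ω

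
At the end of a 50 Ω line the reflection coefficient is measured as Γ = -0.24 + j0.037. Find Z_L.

Z_L ≈ 30.6 + j2.4 Ω

Z_L = Z_0·(1 + Γ)/(1 − Γ) = 50·(0.76 + j0.037)/(1.24 − j0.037)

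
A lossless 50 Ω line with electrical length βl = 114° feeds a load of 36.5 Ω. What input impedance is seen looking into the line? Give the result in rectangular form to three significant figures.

tan(βl) = tan(114°) = -2.25
Z_in = Z_0·(Z_L + jZ_0·tanβl)/(Z_0 + jZ_L·tanβl)
     = 50·(36.5 − j112)/(50 − j82)

Z_in ≈ 59.8 − j14.2 Ω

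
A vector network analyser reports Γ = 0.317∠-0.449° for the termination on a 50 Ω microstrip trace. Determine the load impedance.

Z_L = Z_0·(1 + Γ)/(1 − Γ) = 50·(1.32 − j0.00248)/(0.683 + j0.00248)

Z_L ≈ 96.4 − j0.532 Ω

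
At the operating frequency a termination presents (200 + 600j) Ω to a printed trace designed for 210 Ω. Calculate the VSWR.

Γ = (Z_L − Z_0)/(Z_L + Z_0) = (-10 + j600)/(410 + j600)
|Γ| = 600/727 = 0.826
VSWR = (1 + |Γ|)/(1 − |Γ|) = 1.83/0.174

VSWR ≈ 10.5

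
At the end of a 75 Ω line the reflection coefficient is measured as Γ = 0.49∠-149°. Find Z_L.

Z_L = Z_0·(1 + Γ)/(1 − Γ) = 75·(0.58 − j0.252)/(1.42 + j0.252)

Z_L ≈ 27.4 − j18.2 Ω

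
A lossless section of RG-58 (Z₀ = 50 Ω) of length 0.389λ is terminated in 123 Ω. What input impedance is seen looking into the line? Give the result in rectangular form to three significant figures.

Z_in ≈ 39.9 + j40.3 Ω

βl = 2π × 0.389 = 140°
tan(βl) = tan(140°) = -0.838
Z_in = Z_0·(Z_L + jZ_0·tanβl)/(Z_0 + jZ_L·tanβl)
     = 50·(123 − j41.9)/(50 − j103)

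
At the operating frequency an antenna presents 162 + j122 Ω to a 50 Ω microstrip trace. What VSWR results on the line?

Γ = (Z_L − Z_0)/(Z_L + Z_0) = (112 + j122)/(212 + j122)
|Γ| = 166/245 = 0.677
VSWR = (1 + |Γ|)/(1 − |Γ|) = 1.68/0.323

VSWR ≈ 5.19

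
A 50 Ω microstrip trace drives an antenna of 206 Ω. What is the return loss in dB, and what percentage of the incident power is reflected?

RL ≈ 4.3 dB; 37.1% of incident power reflected

Γ = (206 − 50)/(206 + 50) = 0.609
RL = −20·log₁₀(0.609) = 4.3 dB
P_refl/P_inc = |Γ|² = 0.371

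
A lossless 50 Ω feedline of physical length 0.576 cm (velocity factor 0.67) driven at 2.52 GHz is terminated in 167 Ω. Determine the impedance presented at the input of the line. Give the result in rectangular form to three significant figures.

λ = v/f = 0.67·c / 2.52 GHz = 0.0798 m
βl = 2π·l/λ = 2π × 0.0722 = 26°
tan(βl) = tan(26°) = 0.488
Z_in = Z_0·(Z_L + jZ_0·tanβl)/(Z_0 + jZ_L·tanβl)
     = 50·(167 + j24.4)/(50 + j81.4)

Z_in ≈ 56.6 − j67.8 Ω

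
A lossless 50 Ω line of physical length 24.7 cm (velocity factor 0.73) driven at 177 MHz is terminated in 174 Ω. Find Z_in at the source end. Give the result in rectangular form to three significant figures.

Z_in ≈ 15.8 − j14.9 Ω

λ = v/f = 0.73·c / 177 MHz = 1.24 m
βl = 2π·l/λ = 2π × 0.2 = 71.9°
tan(βl) = tan(71.9°) = 3.05
Z_in = Z_0·(Z_L + jZ_0·tanβl)/(Z_0 + jZ_L·tanβl)
     = 50·(174 + j153)/(50 + j531)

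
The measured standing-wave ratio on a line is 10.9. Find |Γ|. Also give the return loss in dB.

|Γ| = (S − 1)/(S + 1) = (10.9 − 1)/(10.9 + 1) = 9.9/11.9
RL = −20·log₁₀|Γ| = −20·log₁₀(0.832)

|Γ| ≈ 0.832; return loss ≈ 1.6 dB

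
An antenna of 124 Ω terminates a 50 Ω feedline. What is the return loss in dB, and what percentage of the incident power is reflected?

Γ = (124 − 50)/(124 + 50) = 0.425
RL = −20·log₁₀(0.425) = 7.43 dB
P_refl/P_inc = |Γ|² = 0.181

RL ≈ 7.43 dB; 18.1% of incident power reflected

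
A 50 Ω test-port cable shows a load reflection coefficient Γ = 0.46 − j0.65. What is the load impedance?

Z_L = Z_0·(1 + Γ)/(1 − Γ) = 50·(1.46 − j0.65)/(0.54 + j0.65)

Z_L ≈ 25.6 − j91 Ω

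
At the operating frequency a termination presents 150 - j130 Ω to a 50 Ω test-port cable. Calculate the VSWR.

VSWR ≈ 5.4

Γ = (Z_L − Z_0)/(Z_L + Z_0) = (100 − j130)/(200 − j130)
|Γ| = 164/239 = 0.688
VSWR = (1 + |Γ|)/(1 − |Γ|) = 1.69/0.312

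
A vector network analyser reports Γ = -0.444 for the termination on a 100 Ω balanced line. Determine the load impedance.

Z_L ≈ 38.5 Ω

Z_L = Z_0·(1 + Γ)/(1 − Γ) = 100·(0.556)/(1.44)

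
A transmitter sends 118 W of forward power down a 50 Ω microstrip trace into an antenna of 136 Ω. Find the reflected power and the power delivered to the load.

Γ = (136 − 50)/(136 + 50) = 0.462
|Γ|² = 0.214
P_refl = |Γ|²·P_inc = 25.2 W, P_del = (1 − |Γ|²)·P_inc = 92.8 W

P_reflected ≈ 25.2 W; P_delivered ≈ 92.8 W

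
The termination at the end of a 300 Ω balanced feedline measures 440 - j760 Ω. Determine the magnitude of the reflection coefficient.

|Γ| ≈ 0.729

Γ = (Z_L − Z_0)/(Z_L + Z_0) = (140 − j760)/(740 − j760)
|Γ| = 773/1060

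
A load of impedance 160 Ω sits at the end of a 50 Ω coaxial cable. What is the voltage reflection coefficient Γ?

Γ = 0.524

Γ = (Z_L − Z_0)/(Z_L + Z_0) = (160 − 50)/(160 + 50) = 110/210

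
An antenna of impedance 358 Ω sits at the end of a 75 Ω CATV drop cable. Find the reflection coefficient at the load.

Γ = 0.654

Γ = (Z_L − Z_0)/(Z_L + Z_0) = (358 − 75)/(358 + 75) = 283/433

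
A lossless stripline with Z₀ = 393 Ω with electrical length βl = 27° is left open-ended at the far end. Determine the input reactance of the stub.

tan(βl) = 0.51
For an open-ended stub, Z_in = −jZ_0·cot(βl) = −jZ_0/tan(βl)

X_in ≈ -771 Ω (capacitive)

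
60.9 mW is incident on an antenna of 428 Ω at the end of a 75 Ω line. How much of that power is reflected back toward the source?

P_reflected ≈ 30 mW

Γ = (428 − 75)/(428 + 75) = 0.702
|Γ|² = 0.493
P_refl = |Γ|²·P_inc = 30 mW, P_del = (1 − |Γ|²)·P_inc = 30.9 mW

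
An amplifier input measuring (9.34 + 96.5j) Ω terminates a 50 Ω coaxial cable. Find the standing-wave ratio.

Γ = (Z_L − Z_0)/(Z_L + Z_0) = (-40.66 + j96.5)/(59.34 + j96.5)
|Γ| = 105/113 = 0.924
VSWR = (1 + |Γ|)/(1 − |Γ|) = 1.92/0.0756

VSWR ≈ 25.4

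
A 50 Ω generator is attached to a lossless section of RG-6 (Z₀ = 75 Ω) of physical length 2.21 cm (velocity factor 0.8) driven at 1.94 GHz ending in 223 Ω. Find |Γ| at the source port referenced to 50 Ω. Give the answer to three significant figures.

λ = v/f = 0.8·c / 1.94 GHz = 0.124 m
βl = 2π·l/λ = 2π × 0.179 = 64.3°
tan(βl) = 2.08
Z_in = Z_0·(Z_L + jZ_0·tanβl)/(Z_0 + jZ_L·tanβl) = 30.3 − j31.2 Ω
Γ_s = (Z_in − Z_s)/(Z_in + Z_s) = (-19.7 − j31.2)/(80.3 − j31.2), |Γ_s| = 0.429

|Γ| ≈ 0.429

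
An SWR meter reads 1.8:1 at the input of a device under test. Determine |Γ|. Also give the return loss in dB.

|Γ| ≈ 0.286; return loss ≈ 10.9 dB

|Γ| = (S − 1)/(S + 1) = (1.8 − 1)/(1.8 + 1) = 0.8/2.8
RL = −20·log₁₀|Γ| = −20·log₁₀(0.286)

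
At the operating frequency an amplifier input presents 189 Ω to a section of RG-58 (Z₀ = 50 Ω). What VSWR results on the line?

For a purely resistive load, VSWR = R_L/Z_0 or Z_0/R_L (whichever > 1) = 189/50

VSWR ≈ 3.78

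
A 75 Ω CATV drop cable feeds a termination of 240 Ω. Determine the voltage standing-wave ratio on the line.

For a purely resistive load, VSWR = R_L/Z_0 or Z_0/R_L (whichever > 1) = 240/75

VSWR ≈ 3.2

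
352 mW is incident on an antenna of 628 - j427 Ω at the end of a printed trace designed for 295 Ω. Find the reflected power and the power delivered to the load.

P_reflected ≈ 99.8 mW; P_delivered ≈ 252 mW

|Γ| = |(333 − j427)/(923 − j427)| = 0.532
|Γ|² = 0.284
P_refl = |Γ|²·P_inc = 99.8 mW, P_del = (1 − |Γ|²)·P_inc = 252 mW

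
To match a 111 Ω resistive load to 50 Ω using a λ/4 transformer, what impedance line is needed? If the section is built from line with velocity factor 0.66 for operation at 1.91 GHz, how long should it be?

Z_qwt = √(Z_0·R_L) = √(50 × 111) = √5550
λ = 0.66·c/f = 0.104 m, so l = λ/4 = 0.0259 m

Z_qwt ≈ 74.5 Ω; length ≈ 2.59 cm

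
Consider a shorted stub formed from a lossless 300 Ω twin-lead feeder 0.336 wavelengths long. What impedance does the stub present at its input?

βl = 2π × 0.336 = 121°
tan(βl) = -1.67
For a shorted stub, Z_in = jZ_0·tan(βl)

Z_in ≈ −j500 Ω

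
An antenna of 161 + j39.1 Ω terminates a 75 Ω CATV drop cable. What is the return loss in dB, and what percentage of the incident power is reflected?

Γ = (86 + j39.1)/(236 + j39.1), |Γ| = 0.395
RL = −20·log₁₀(0.395) = 8.07 dB
P_refl/P_inc = |Γ|² = 0.156

RL ≈ 8.07 dB; 15.6% of incident power reflected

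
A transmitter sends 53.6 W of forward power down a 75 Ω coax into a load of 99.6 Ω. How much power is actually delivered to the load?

P_delivered ≈ 52.5 W

Γ = (99.6 − 75)/(99.6 + 75) = 0.141
|Γ|² = 0.0199
P_refl = |Γ|²·P_inc = 1.06 W, P_del = (1 − |Γ|²)·P_inc = 52.5 W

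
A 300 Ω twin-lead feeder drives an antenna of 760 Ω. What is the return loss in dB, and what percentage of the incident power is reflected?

Γ = (760 − 300)/(760 + 300) = 0.434
RL = −20·log₁₀(0.434) = 7.25 dB
P_refl/P_inc = |Γ|² = 0.188

RL ≈ 7.25 dB; 18.8% of incident power reflected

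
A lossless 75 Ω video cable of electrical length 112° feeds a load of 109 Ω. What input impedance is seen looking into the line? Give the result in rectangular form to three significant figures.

Z_in ≈ 55.7 + j14.8 Ω

tan(βl) = tan(112°) = -2.48
Z_in = Z_0·(Z_L + jZ_0·tanβl)/(Z_0 + jZ_L·tanβl)
     = 75·(109 − j186)/(75 − j270)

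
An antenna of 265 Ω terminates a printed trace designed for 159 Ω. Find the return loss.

Γ = (265 − 159)/(265 + 159) = 0.25
RL = −20·log₁₀|Γ| = −20·log₁₀(0.25)

RL ≈ 12 dB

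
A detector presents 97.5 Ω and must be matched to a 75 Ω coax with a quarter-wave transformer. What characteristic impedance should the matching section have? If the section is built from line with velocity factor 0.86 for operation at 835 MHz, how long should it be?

Z_qwt = √(Z_0·R_L) = √(75 × 97.5) = √7312
λ = 0.86·c/f = 0.309 m, so l = λ/4 = 0.0772 m

Z_qwt ≈ 85.5 Ω; length ≈ 7.72 cm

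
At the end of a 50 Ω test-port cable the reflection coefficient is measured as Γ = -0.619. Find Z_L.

Z_L = Z_0·(1 + Γ)/(1 − Γ) = 50·(0.381)/(1.62)

Z_L ≈ 11.8 Ω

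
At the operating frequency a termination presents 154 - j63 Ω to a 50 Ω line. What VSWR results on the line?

VSWR ≈ 3.65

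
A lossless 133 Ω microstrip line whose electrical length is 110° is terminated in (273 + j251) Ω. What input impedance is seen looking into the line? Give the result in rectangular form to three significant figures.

Z_in ≈ 33.3 + j11.9 Ω

tan(βl) = tan(110°) = -2.75
Z_in = Z_0·(Z_L + jZ_0·tanβl)/(Z_0 + jZ_L·tanβl)
     = 133·(273 − j114)/(823 − j750)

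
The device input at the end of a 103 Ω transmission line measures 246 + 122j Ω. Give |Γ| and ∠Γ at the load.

Γ = (Z_L − Z_0)/(Z_L + Z_0) = (143 + j122)/(349 + j122)
|Γ| = 188/370 = 0.508

Γ ≈ 0.508 ∠ 21.2°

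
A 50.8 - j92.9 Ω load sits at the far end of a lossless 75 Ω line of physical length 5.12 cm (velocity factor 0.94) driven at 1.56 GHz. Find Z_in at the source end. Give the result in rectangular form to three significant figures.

λ = v/f = 0.94·c / 1.56 GHz = 0.181 m
βl = 2π·l/λ = 2π × 0.283 = 102°
tan(βl) = tan(102°) = -4.72
Z_in = Z_0·(Z_L + jZ_0·tanβl)/(Z_0 + jZ_L·tanβl)
     = 75·(50.8 − j447)/(-363 − j240)

Z_in ≈ 35.1 + j69.1 Ω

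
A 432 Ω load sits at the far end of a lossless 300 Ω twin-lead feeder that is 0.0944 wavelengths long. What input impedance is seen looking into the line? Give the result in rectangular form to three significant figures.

βl = 2π × 0.0944 = 34°
tan(βl) = tan(34°) = 0.674
Z_in = Z_0·(Z_L + jZ_0·tanβl)/(Z_0 + jZ_L·tanβl)
     = 300·(432 + j202)/(300 + j291)

Z_in ≈ 323 − j112 Ω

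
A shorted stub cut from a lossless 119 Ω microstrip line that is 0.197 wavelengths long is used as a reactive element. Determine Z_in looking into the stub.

Z_in ≈ +j344 Ω

βl = 2π × 0.197 = 70.9°
tan(βl) = 2.89
For a shorted stub, Z_in = jZ_0·tan(βl)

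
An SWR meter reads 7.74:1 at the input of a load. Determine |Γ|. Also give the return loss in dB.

|Γ| = (S − 1)/(S + 1) = (7.74 − 1)/(7.74 + 1) = 6.74/8.74
RL = −20·log₁₀|Γ| = −20·log₁₀(0.771)

|Γ| ≈ 0.771; return loss ≈ 2.26 dB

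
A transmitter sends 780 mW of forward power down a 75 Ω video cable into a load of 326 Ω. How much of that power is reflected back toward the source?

P_reflected ≈ 306 mW

Γ = (326 − 75)/(326 + 75) = 0.626
|Γ|² = 0.392
P_refl = |Γ|²·P_inc = 306 mW, P_del = (1 − |Γ|²)·P_inc = 474 mW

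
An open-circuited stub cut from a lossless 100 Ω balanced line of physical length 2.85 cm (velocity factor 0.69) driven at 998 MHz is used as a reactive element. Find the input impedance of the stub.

Z_in ≈ −j85.5 Ω

λ = v/f = 0.69·c / 998 MHz = 0.207 m
βl = 2π·l/λ = 2π × 0.137 = 49.5°
tan(βl) = 1.17
For an open-circuited stub, Z_in = −jZ_0·cot(βl) = −jZ_0/tan(βl)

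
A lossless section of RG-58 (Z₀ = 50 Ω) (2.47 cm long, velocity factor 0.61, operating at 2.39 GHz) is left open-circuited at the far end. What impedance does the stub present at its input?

λ = v/f = 0.61·c / 2.39 GHz = 0.0766 m
βl = 2π·l/λ = 2π × 0.323 = 116°
tan(βl) = -2.04
For an open-circuited stub, Z_in = −jZ_0·cot(βl) = −jZ_0/tan(βl)

Z_in ≈ +j24.5 Ω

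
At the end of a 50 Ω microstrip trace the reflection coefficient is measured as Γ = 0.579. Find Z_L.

Z_L ≈ 188 Ω

Z_L = Z_0·(1 + Γ)/(1 − Γ) = 50·(1.58)/(0.421)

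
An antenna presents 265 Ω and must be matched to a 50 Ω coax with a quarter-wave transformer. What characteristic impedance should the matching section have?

Z_qwt = √(Z_0·R_L) = √(50 × 265) = √13250

Z_qwt ≈ 115 Ω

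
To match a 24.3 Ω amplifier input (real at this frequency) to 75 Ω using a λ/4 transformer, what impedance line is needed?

Z_qwt = √(Z_0·R_L) = √(75 × 24.3) = √1822

Z_qwt ≈ 42.7 Ω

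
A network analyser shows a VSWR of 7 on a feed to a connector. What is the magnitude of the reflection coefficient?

|Γ| = (S − 1)/(S + 1) = (7 − 1)/(7 + 1) = 6/8

|Γ| ≈ 0.75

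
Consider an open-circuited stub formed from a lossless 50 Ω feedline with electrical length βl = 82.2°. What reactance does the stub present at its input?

tan(βl) = 7.3
For an open-circuited stub, Z_in = −jZ_0·cot(βl) = −jZ_0/tan(βl)

X_in ≈ -6.85 Ω (capacitive)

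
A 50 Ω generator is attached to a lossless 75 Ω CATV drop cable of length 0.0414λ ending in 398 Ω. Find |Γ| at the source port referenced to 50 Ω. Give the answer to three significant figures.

|Γ| ≈ 0.769

βl = 2π × 0.0414 = 14.9°
tan(βl) = 0.266
Z_in = Z_0·(Z_L + jZ_0·tanβl)/(Z_0 + jZ_L·tanβl) = 142 − j181 Ω
Γ_s = (Z_in − Z_s)/(Z_in + Z_s) = (92.3 − j181)/(192 − j181), |Γ_s| = 0.769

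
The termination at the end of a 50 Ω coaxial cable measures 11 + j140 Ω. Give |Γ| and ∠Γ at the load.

Γ = (Z_L − Z_0)/(Z_L + Z_0) = (-39 + j140)/(61 + j140)
|Γ| = 145/153 = 0.952

Γ ≈ 0.952 ∠ 39.1°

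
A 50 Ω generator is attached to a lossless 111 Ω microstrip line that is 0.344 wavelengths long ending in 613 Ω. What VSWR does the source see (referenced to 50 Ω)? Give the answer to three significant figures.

VSWR ≈ 5.64

βl = 2π × 0.344 = 124°
tan(βl) = -1.49
Z_in = Z_0·(Z_L + jZ_0·tanβl)/(Z_0 + jZ_L·tanβl) = 28.7 + j70.9 Ω
Γ_s = (Z_in − Z_s)/(Z_in + Z_s) = (-21.3 + j70.9)/(78.7 + j70.9), |Γ_s| = 0.699
VSWR = (1 + |Γ_s|)/(1 − |Γ_s|)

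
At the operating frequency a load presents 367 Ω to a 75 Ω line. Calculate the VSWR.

For a purely resistive load, VSWR = R_L/Z_0 or Z_0/R_L (whichever > 1) = 367/75

VSWR ≈ 4.89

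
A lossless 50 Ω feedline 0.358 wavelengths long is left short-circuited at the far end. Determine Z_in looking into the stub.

Z_in ≈ −j62 Ω

βl = 2π × 0.358 = 129°
tan(βl) = -1.24
For a short-circuited stub, Z_in = jZ_0·tan(βl)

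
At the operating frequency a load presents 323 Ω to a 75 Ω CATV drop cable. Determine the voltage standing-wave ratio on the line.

VSWR ≈ 4.31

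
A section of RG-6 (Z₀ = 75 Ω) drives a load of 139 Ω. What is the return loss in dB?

RL ≈ 10.5 dB

Γ = (139 − 75)/(139 + 75) = 0.299
RL = −20·log₁₀|Γ| = −20·log₁₀(0.299)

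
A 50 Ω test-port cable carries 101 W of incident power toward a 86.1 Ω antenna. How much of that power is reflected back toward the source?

P_reflected ≈ 7.11 W

Γ = (86.1 − 50)/(86.1 + 50) = 0.265
|Γ|² = 0.0704
P_refl = |Γ|²·P_inc = 7.11 W, P_del = (1 − |Γ|²)·P_inc = 93.9 W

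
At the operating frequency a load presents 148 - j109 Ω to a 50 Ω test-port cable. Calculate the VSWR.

VSWR ≈ 4.69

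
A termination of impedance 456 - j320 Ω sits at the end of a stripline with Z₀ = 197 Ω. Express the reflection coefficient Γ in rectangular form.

Γ ≈ 0.513 − j0.238

Γ = (Z_L − Z_0)/(Z_L + Z_0) = (259 − j320)/(653 − j320)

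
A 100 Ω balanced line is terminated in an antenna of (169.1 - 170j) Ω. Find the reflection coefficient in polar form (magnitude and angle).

Γ ≈ 0.577 ∠ -35.6°

Γ = (Z_L − Z_0)/(Z_L + Z_0) = (69.1 − j170)/(269.1 − j170)
|Γ| = 184/318 = 0.577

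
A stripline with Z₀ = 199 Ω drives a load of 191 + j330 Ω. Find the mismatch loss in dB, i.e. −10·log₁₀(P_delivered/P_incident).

Γ = (-8 + j330)/(390 + j330), |Γ| = 0.646
|Γ|² = 0.417, so P_del/P_inc = 1 − |Γ|² = 0.583
ML = −10·log₁₀(1 − |Γ|²)

mismatch loss ≈ 2.35 dB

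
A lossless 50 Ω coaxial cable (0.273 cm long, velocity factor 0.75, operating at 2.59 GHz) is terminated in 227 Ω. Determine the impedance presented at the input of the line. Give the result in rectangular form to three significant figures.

Z_in ≈ 129 − j107 Ω

λ = v/f = 0.75·c / 2.59 GHz = 0.0869 m
βl = 2π·l/λ = 2π × 0.0314 = 11.3°
tan(βl) = tan(11.3°) = 0.2
Z_in = Z_0·(Z_L + jZ_0·tanβl)/(Z_0 + jZ_L·tanβl)
     = 50·(227 + j10)/(50 + j45.4)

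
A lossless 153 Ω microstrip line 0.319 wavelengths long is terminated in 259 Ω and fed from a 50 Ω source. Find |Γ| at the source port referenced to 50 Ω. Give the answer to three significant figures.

|Γ| ≈ 0.427

βl = 2π × 0.319 = 115°
tan(βl) = -2.16
Z_in = Z_0·(Z_L + jZ_0·tanβl)/(Z_0 + jZ_L·tanβl) = 102 + j42.9 Ω
Γ_s = (Z_in − Z_s)/(Z_in + Z_s) = (52.1 + j42.9)/(152 + j42.9), |Γ_s| = 0.427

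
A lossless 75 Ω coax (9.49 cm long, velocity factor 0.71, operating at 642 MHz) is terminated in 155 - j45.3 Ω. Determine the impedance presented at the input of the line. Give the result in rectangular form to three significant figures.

Z_in ≈ 37 + j24 Ω

λ = v/f = 0.71·c / 642 MHz = 0.332 m
βl = 2π·l/λ = 2π × 0.286 = 103°
tan(βl) = tan(103°) = -4.34
Z_in = Z_0·(Z_L + jZ_0·tanβl)/(Z_0 + jZ_L·tanβl)
     = 75·(155 − j371)/(-122 − j673)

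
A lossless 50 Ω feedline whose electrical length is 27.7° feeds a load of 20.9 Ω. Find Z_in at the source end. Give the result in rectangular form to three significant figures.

Z_in ≈ 25.4 + j20.7 Ω

tan(βl) = tan(27.7°) = 0.525
Z_in = Z_0·(Z_L + jZ_0·tanβl)/(Z_0 + jZ_L·tanβl)
     = 50·(20.9 + j26.3)/(50 + j11)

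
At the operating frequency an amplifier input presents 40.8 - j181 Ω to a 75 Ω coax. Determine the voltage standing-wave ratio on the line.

Γ = (Z_L − Z_0)/(Z_L + Z_0) = (-34.2 − j181)/(115.8 − j181)
|Γ| = 184/215 = 0.857
VSWR = (1 + |Γ|)/(1 − |Γ|) = 1.86/0.143

VSWR ≈ 13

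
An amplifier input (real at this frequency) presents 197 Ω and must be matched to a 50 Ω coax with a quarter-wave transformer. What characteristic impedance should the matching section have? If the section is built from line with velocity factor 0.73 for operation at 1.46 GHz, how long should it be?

Z_qwt ≈ 99.2 Ω; length ≈ 3.75 cm

Z_qwt = √(Z_0·R_L) = √(50 × 197) = √9850
λ = 0.73·c/f = 0.15 m, so l = λ/4 = 0.0375 m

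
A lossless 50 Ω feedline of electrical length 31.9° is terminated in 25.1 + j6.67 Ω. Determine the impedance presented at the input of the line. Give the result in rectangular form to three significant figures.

tan(βl) = tan(31.9°) = 0.622
Z_in = Z_0·(Z_L + jZ_0·tanβl)/(Z_0 + jZ_L·tanβl)
     = 50·(25.1 + j37.8)/(45.8 + j15.6)

Z_in ≈ 37.1 + j28.6 Ω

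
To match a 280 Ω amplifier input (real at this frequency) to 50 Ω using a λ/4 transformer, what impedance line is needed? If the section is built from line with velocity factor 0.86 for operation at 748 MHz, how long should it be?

Z_qwt = √(Z_0·R_L) = √(50 × 280) = √14000
λ = 0.86·c/f = 0.345 m, so l = λ/4 = 0.0862 m

Z_qwt ≈ 118 Ω; length ≈ 8.62 cm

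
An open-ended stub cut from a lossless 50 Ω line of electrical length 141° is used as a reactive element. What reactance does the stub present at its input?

tan(βl) = -0.81
For an open-ended stub, Z_in = −jZ_0·cot(βl) = −jZ_0/tan(βl)

X_in ≈ 61.7 Ω (inductive)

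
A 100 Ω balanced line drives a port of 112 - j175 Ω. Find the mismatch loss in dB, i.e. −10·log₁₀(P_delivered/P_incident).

Γ = (12 − j175)/(212 − j175), |Γ| = 0.638
|Γ|² = 0.407, so P_del/P_inc = 1 − |Γ|² = 0.593
ML = −10·log₁₀(1 − |Γ|²)

mismatch loss ≈ 2.27 dB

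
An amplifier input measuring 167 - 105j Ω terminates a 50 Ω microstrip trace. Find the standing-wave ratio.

Γ = (Z_L − Z_0)/(Z_L + Z_0) = (117 − j105)/(217 − j105)
|Γ| = 157/241 = 0.652
VSWR = (1 + |Γ|)/(1 − |Γ|) = 1.65/0.348

VSWR ≈ 4.75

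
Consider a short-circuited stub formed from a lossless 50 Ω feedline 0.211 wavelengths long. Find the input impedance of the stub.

βl = 2π × 0.211 = 76°
tan(βl) = 4
For a short-circuited stub, Z_in = jZ_0·tan(βl)

Z_in ≈ +j200 Ω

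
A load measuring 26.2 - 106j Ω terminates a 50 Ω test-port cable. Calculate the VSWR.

VSWR ≈ 10.9

Γ = (Z_L − Z_0)/(Z_L + Z_0) = (-23.8 − j106)/(76.2 − j106)
|Γ| = 109/131 = 0.832
VSWR = (1 + |Γ|)/(1 − |Γ|) = 1.83/0.168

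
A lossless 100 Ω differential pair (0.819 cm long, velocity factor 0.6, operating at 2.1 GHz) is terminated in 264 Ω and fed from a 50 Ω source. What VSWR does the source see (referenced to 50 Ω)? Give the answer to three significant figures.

λ = v/f = 0.6·c / 2.1 GHz = 0.0857 m
βl = 2π·l/λ = 2π × 0.0955 = 34.4°
tan(βl) = 0.685
Z_in = Z_0·(Z_L + jZ_0·tanβl)/(Z_0 + jZ_L·tanβl) = 90.9 − j95.8 Ω
Γ_s = (Z_in − Z_s)/(Z_in + Z_s) = (40.9 − j95.8)/(141 − j95.8), |Γ_s| = 0.611
VSWR = (1 + |Γ_s|)/(1 − |Γ_s|)

VSWR ≈ 4.15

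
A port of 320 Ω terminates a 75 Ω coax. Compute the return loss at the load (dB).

RL ≈ 4.15 dB

Γ = (320 − 75)/(320 + 75) = 0.62
RL = −20·log₁₀|Γ| = −20·log₁₀(0.62)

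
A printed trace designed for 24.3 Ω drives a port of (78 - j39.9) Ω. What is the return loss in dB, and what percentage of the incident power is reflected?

RL ≈ 4.3 dB; 37.1% of incident power reflected

Γ = (53.7 − j39.9)/(102.3 − j39.9), |Γ| = 0.609
RL = −20·log₁₀(0.609) = 4.3 dB
P_refl/P_inc = |Γ|² = 0.371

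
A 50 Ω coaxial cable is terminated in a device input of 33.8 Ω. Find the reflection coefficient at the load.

Γ = (Z_L − Z_0)/(Z_L + Z_0) = (33.8 − 50)/(33.8 + 50) = -16.2/83.8

Γ = -0.193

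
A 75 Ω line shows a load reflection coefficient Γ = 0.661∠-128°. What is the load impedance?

Z_L ≈ 18.8 − j34.7 Ω

Z_L = Z_0·(1 + Γ)/(1 − Γ) = 75·(0.593 − j0.521)/(1.41 + j0.521)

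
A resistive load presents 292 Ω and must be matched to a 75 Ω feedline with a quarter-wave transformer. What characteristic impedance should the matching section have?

Z_qwt ≈ 148 Ω

Z_qwt = √(Z_0·R_L) = √(75 × 292) = √21900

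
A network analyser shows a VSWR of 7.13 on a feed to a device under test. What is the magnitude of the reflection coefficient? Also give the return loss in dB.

|Γ| ≈ 0.754; return loss ≈ 2.45 dB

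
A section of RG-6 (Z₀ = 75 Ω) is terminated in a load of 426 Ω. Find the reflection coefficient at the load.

Γ = (Z_L − Z_0)/(Z_L + Z_0) = (426 − 75)/(426 + 75) = 351/501

Γ = 0.701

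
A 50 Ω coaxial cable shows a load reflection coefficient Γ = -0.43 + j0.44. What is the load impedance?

Z_L ≈ 13.9 + j19.7 Ω

Z_L = Z_0·(1 + Γ)/(1 − Γ) = 50·(0.57 + j0.44)/(1.43 − j0.44)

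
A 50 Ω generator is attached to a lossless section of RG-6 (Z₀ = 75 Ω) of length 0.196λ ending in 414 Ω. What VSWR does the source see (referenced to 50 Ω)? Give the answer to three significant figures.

βl = 2π × 0.196 = 70.6°
tan(βl) = 2.83
Z_in = Z_0·(Z_L + jZ_0·tanβl)/(Z_0 + jZ_L·tanβl) = 15.2 − j25.5 Ω
Γ_s = (Z_in − Z_s)/(Z_in + Z_s) = (-34.8 − j25.5)/(65.2 − j25.5), |Γ_s| = 0.616
VSWR = (1 + |Γ_s|)/(1 − |Γ_s|)

VSWR ≈ 4.21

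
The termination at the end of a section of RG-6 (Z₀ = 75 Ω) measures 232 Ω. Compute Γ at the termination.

Γ = 0.511

Γ = (Z_L − Z_0)/(Z_L + Z_0) = (232 − 75)/(232 + 75) = 157/307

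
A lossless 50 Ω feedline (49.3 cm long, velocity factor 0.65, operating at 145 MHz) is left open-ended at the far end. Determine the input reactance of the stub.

X_in ≈ 45 Ω (inductive)

λ = v/f = 0.65·c / 145 MHz = 1.34 m
βl = 2π·l/λ = 2π × 0.367 = 132°
tan(βl) = -1.11
For an open-ended stub, Z_in = −jZ_0·cot(βl) = −jZ_0/tan(βl)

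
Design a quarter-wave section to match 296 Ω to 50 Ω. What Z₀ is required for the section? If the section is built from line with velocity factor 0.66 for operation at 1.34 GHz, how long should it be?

Z_qwt ≈ 122 Ω; length ≈ 3.69 cm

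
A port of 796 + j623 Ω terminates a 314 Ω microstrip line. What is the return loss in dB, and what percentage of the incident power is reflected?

RL ≈ 4.17 dB; 38.3% of incident power reflected

Γ = (482 + j623)/(1110 + j623), |Γ| = 0.619
RL = −20·log₁₀(0.619) = 4.17 dB
P_refl/P_inc = |Γ|² = 0.383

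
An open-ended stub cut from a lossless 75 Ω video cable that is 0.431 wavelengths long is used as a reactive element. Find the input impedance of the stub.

Z_in ≈ +j162 Ω

βl = 2π × 0.431 = 155°
tan(βl) = -0.463
For an open-ended stub, Z_in = −jZ_0·cot(βl) = −jZ_0/tan(βl)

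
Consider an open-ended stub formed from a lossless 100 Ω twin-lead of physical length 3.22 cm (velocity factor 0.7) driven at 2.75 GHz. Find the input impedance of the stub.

Z_in ≈ +j186 Ω

λ = v/f = 0.7·c / 2.75 GHz = 0.0764 m
βl = 2π·l/λ = 2π × 0.422 = 152°
tan(βl) = -0.536
For an open-ended stub, Z_in = −jZ_0·cot(βl) = −jZ_0/tan(βl)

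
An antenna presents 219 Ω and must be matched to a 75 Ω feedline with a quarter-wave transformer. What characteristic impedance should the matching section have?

Z_qwt ≈ 128 Ω

Z_qwt = √(Z_0·R_L) = √(75 × 219) = √16420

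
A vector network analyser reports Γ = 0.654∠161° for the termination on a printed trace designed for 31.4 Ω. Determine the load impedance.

Z_L ≈ 6.74 + j5.02 Ω

Z_L = Z_0·(1 + Γ)/(1 − Γ) = 31.4·(0.382 + j0.213)/(1.62 − j0.213)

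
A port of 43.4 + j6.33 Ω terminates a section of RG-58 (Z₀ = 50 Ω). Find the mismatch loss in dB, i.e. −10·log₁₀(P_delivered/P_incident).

mismatch loss ≈ 0.0416 dB

Γ = (-6.6 + j6.33)/(93.4 + j6.33), |Γ| = 0.0977
|Γ|² = 0.00954, so P_del/P_inc = 1 − |Γ|² = 0.99
ML = −10·log₁₀(1 − |Γ|²)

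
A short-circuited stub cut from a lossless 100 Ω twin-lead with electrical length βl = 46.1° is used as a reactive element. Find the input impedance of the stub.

tan(βl) = 1.04
For a short-circuited stub, Z_in = jZ_0·tan(βl)

Z_in ≈ +j104 Ω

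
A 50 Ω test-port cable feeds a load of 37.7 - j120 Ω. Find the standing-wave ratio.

VSWR ≈ 9.62

Γ = (Z_L − Z_0)/(Z_L + Z_0) = (-12.3 − j120)/(87.7 − j120)
|Γ| = 121/149 = 0.812
VSWR = (1 + |Γ|)/(1 − |Γ|) = 1.81/0.188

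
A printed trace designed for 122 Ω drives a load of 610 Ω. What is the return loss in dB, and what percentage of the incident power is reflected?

RL ≈ 3.52 dB; 44.4% of incident power reflected

Γ = (610 − 122)/(610 + 122) = 0.667
RL = −20·log₁₀(0.667) = 3.52 dB
P_refl/P_inc = |Γ|² = 0.444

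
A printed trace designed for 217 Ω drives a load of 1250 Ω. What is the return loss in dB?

Γ = (1250 − 217)/(1250 + 217) = 0.704
RL = −20·log₁₀|Γ| = −20·log₁₀(0.704)

RL ≈ 3.05 dB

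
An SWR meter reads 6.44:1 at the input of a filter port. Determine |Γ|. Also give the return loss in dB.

|Γ| ≈ 0.731; return loss ≈ 2.72 dB

|Γ| = (S − 1)/(S + 1) = (6.44 − 1)/(6.44 + 1) = 5.44/7.44
RL = −20·log₁₀|Γ| = −20·log₁₀(0.731)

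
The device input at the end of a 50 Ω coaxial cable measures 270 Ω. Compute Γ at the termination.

Γ = 0.688

Γ = (Z_L − Z_0)/(Z_L + Z_0) = (270 − 50)/(270 + 50) = 220/320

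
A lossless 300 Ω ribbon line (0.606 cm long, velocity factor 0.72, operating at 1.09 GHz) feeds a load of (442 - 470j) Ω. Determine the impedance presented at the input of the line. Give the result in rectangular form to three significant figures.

λ = v/f = 0.72·c / 1.09 GHz = 0.198 m
βl = 2π·l/λ = 2π × 0.0306 = 11°
tan(βl) = tan(11°) = 0.195
Z_in = Z_0·(Z_L + jZ_0·tanβl)/(Z_0 + jZ_L·tanβl)
     = 300·(442 − j412)/(391 + j86)

Z_in ≈ 257 − j372 Ω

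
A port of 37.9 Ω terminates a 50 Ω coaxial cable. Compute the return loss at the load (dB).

RL ≈ 17.2 dB

Γ = (37.9 − 50)/(37.9 + 50) = -0.138
RL = −20·log₁₀|Γ| = −20·log₁₀(0.138)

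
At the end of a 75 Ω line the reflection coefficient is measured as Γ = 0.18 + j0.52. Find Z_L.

Z_L ≈ 55.5 + j82.7 Ω

Z_L = Z_0·(1 + Γ)/(1 − Γ) = 75·(1.18 + j0.52)/(0.82 − j0.52)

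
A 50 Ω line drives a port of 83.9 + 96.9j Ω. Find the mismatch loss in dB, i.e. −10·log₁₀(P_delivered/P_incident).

mismatch loss ≈ 2.12 dB

Γ = (33.9 + j96.9)/(133.9 + j96.9), |Γ| = 0.621
|Γ|² = 0.386, so P_del/P_inc = 1 − |Γ|² = 0.614
ML = −10·log₁₀(1 − |Γ|²)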